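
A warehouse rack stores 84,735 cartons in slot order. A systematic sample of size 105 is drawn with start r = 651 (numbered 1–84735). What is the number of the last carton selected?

k = 84735/105 = 807
105th selection = r + (105−1)·k = 651 + 104×807 = 651 + 83928 = 84579

84579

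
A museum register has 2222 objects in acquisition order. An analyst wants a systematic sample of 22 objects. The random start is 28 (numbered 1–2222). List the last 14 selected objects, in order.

836, 937, 1038, 1139, 1240, 1341, 1442, 1543, 1644, 1745, 1846, 1947, 2048, 2149

k = N/n = 2222/22 = 101
9th selection = 28 + 8×101 = 836
10th: 836 + 101 = 937
11th: 937 + 101 = 1038
12th: 1038 + 101 = 1139
13th: 1139 + 101 = 1240
14th: 1240 + 101 = 1341
15th: 1341 + 101 = 1442
16th: 1442 + 101 = 1543
17th: 1543 + 101 = 1644
18th: 1644 + 101 = 1745
19th: 1745 + 101 = 1846
20th: 1846 + 101 = 1947
21st: 1947 + 101 = 2048
22nd: 2048 + 101 = 2149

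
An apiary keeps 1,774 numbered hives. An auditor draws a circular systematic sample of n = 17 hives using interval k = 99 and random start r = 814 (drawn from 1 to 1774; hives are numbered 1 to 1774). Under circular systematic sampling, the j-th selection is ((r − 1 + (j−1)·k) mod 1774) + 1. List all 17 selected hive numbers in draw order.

814, 913, 1012, 1111, 1210, 1309, 1408, 1507, 1606, 1705, 30, 129, 228, 327, 426, 525, 624

Selection 1: 814
Selection 2: 814 + 99 = 913
Selection 3: 913 + 99 = 1012
Selection 4: 1012 + 99 = 1111
Selection 5: 1111 + 99 = 1210
Selection 6: 1210 + 99 = 1309
Selection 7: 1309 + 99 = 1408
Selection 8: 1408 + 99 = 1507
Selection 9: 1507 + 99 = 1606
Selection 10: 1606 + 99 = 1705
Selection 11: 1705 + 99 = 1804 → 1804 − 1774 = 30
Selection 12: 30 + 99 = 129
Selection 13: 129 + 99 = 228
Selection 14: 228 + 99 = 327
Selection 15: 327 + 99 = 426
Selection 16: 426 + 99 = 525
Selection 17: 525 + 99 = 624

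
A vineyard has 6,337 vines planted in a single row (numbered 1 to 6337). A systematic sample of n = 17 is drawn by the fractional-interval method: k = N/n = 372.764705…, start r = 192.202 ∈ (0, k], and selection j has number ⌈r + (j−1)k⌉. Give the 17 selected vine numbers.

193, 565, 938, 1311, 1684, 2057, 2429, 2802, 3175, 3548, 3920, 4293, 4666, 5039, 5411, 5784, 6157

j=1: r + 0k = 192.202 → ⌈·⌉ = 193
j=2: r + 1k = 564.966705… → ⌈·⌉ = 565
j=3: r + 2k = 937.731411… → ⌈·⌉ = 938
j=4: r + 3k = 1310.496117… → ⌈·⌉ = 1311
j=5: r + 4k = 1683.260823… → ⌈·⌉ = 1684
j=6: r + 5k = 2056.025529… → ⌈·⌉ = 2057
j=7: r + 6k = 2428.790235… → ⌈·⌉ = 2429
j=8: r + 7k = 2801.554941… → ⌈·⌉ = 2802
j=9: r + 8k = 3174.319647… → ⌈·⌉ = 3175
j=10: r + 9k = 3547.084352… → ⌈·⌉ = 3548
j=11: r + 10k = 3919.849058… → ⌈·⌉ = 3920
j=12: r + 11k = 4292.613764… → ⌈·⌉ = 4293
j=13: r + 12k = 4665.378470… → ⌈·⌉ = 4666
j=14: r + 13k = 5038.143176… → ⌈·⌉ = 5039
j=15: r + 14k = 5410.907882… → ⌈·⌉ = 5411
j=16: r + 15k = 5783.672588… → ⌈·⌉ = 5784
j=17: r + 16k = 6156.437294… → ⌈·⌉ = 6157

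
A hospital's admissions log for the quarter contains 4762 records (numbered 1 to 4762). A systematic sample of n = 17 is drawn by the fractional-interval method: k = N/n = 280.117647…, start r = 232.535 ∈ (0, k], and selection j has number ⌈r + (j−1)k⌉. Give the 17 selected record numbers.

233, 513, 793, 1073, 1354, 1634, 1914, 2194, 2474, 2754, 3034, 3314, 3594, 3875, 4155, 4435, 4715

j=1: r + 0k = 232.535 → ⌈·⌉ = 233
j=2: r + 1k = 512.652647… → ⌈·⌉ = 513
j=3: r + 2k = 792.770294… → ⌈·⌉ = 793
j=4: r + 3k = 1072.887941… → ⌈·⌉ = 1073
j=5: r + 4k = 1353.005588… → ⌈·⌉ = 1354
j=6: r + 5k = 1633.123235… → ⌈·⌉ = 1634
j=7: r + 6k = 1913.240882… → ⌈·⌉ = 1914
j=8: r + 7k = 2193.358529… → ⌈·⌉ = 2194
j=9: r + 8k = 2473.476176… → ⌈·⌉ = 2474
j=10: r + 9k = 2753.593823… → ⌈·⌉ = 2754
j=11: r + 10k = 3033.711470… → ⌈·⌉ = 3034
j=12: r + 11k = 3313.829117… → ⌈·⌉ = 3314
j=13: r + 12k = 3593.946764… → ⌈·⌉ = 3594
j=14: r + 13k = 3874.064411… → ⌈·⌉ = 3875
j=15: r + 14k = 4154.182058… → ⌈·⌉ = 4155
j=16: r + 15k = 4434.299705… → ⌈·⌉ = 4435
j=17: r + 16k = 4714.417352… → ⌈·⌉ = 4715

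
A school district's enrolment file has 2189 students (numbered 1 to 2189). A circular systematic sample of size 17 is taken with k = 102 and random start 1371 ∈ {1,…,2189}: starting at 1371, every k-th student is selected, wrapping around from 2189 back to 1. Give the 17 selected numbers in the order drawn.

1371, 1473, 1575, 1677, 1779, 1881, 1983, 2085, 2187, 100, 202, 304, 406, 508, 610, 712, 814

Selection 1: 1371
Selection 2: 1371 + 102 = 1473
Selection 3: 1473 + 102 = 1575
Selection 4: 1575 + 102 = 1677
Selection 5: 1677 + 102 = 1779
Selection 6: 1779 + 102 = 1881
Selection 7: 1881 + 102 = 1983
Selection 8: 1983 + 102 = 2085
Selection 9: 2085 + 102 = 2187
Selection 10: 2187 + 102 = 2289 → 2289 − 2189 = 100
Selection 11: 100 + 102 = 202
Selection 12: 202 + 102 = 304
Selection 13: 304 + 102 = 406
Selection 14: 406 + 102 = 508
Selection 15: 508 + 102 = 610
Selection 16: 610 + 102 = 712
Selection 17: 712 + 102 = 814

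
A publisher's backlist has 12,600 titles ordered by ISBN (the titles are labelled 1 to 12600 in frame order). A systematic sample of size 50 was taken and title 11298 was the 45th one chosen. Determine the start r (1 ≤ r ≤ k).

210

k = 12600/50 = 252
r = 11298 − (45−1)×252 = 11298 − 11088 = 210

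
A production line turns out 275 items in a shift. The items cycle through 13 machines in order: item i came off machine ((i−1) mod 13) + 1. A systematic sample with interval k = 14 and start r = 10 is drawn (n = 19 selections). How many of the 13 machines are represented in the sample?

13

Consecutive selections differ by k = 14, so their machine numbers differ by 14 mod 13 = 1.
gcd(14, 13) = 1, so the sample visits 13/1 = 13 distinct residues mod 13.
Start 10 is machine 10; the machines hit are 1, 2, 3, 4, 5, 6, 7, 8, 9, 10, 11, 12, 13.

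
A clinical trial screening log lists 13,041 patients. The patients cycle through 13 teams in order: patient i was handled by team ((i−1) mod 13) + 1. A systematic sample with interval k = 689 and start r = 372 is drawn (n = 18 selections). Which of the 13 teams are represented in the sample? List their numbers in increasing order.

Consecutive selections differ by k = 689, so their team numbers differ by 689 mod 13 = 0.
gcd(689, 13) = 13, so the sample visits 13/13 = 1 distinct residues mod 13.
Start 372 is team 8; the teams hit are 8.

8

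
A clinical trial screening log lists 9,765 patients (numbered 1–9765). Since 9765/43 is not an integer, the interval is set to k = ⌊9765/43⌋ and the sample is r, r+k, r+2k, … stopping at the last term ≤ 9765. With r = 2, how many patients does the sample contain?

k = ⌊9765/43⌋ = 227
Achieved size = ⌊(9765 − 2)/227⌋ + 1 = ⌊9763/227⌋ + 1 = 43 + 1 = 44
(last selection: 2 + 43×227 = 9763 ≤ 9765; next would be 9990 > 9765)

44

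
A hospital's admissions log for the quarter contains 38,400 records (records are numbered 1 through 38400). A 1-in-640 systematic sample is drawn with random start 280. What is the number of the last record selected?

38040

k = 640
60th selection = r + (60−1)·k = 280 + 59×640 = 280 + 37760 = 38040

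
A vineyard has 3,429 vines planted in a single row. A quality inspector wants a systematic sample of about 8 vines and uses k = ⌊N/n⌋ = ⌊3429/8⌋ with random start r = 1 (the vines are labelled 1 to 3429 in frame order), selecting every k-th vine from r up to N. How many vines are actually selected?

k = ⌊3429/8⌋ = 428
Achieved size = ⌊(3429 − 1)/428⌋ + 1 = ⌊3428/428⌋ + 1 = 8 + 1 = 9
(last selection: 1 + 8×428 = 3425 ≤ 3429; next would be 3853 > 3429)

9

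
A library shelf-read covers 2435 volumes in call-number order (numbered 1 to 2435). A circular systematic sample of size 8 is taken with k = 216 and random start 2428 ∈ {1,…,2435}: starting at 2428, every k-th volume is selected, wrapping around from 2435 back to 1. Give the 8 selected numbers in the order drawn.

2428, 209, 425, 641, 857, 1073, 1289, 1505

Selection 1: 2428
Selection 2: 2428 + 216 = 2644 → 2644 − 2435 = 209
Selection 3: 209 + 216 = 425
Selection 4: 425 + 216 = 641
Selection 5: 641 + 216 = 857
Selection 6: 857 + 216 = 1073
Selection 7: 1073 + 216 = 1289
Selection 8: 1289 + 216 = 1505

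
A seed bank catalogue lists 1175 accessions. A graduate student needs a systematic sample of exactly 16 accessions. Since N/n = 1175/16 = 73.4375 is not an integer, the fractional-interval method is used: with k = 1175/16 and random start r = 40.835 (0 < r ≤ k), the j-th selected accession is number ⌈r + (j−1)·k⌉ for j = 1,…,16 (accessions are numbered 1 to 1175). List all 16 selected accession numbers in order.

j=1: r + 0k = 40.835 → ⌈·⌉ = 41
j=2: r + 1k = 114.2725 → ⌈·⌉ = 115
j=3: r + 2k = 187.71 → ⌈·⌉ = 188
j=4: r + 3k = 261.1475 → ⌈·⌉ = 262
j=5: r + 4k = 334.585 → ⌈·⌉ = 335
j=6: r + 5k = 408.0225 → ⌈·⌉ = 409
j=7: r + 6k = 481.46 → ⌈·⌉ = 482
j=8: r + 7k = 554.8975 → ⌈·⌉ = 555
j=9: r + 8k = 628.335 → ⌈·⌉ = 629
j=10: r + 9k = 701.7725 → ⌈·⌉ = 702
j=11: r + 10k = 775.21 → ⌈·⌉ = 776
j=12: r + 11k = 848.6475 → ⌈·⌉ = 849
j=13: r + 12k = 922.085 → ⌈·⌉ = 923
j=14: r + 13k = 995.5225 → ⌈·⌉ = 996
j=15: r + 14k = 1068.96 → ⌈·⌉ = 1069
j=16: r + 15k = 1142.3975 → ⌈·⌉ = 1143

41, 115, 188, 262, 335, 409, 482, 555, 629, 702, 776, 849, 923, 996, 1069, 1143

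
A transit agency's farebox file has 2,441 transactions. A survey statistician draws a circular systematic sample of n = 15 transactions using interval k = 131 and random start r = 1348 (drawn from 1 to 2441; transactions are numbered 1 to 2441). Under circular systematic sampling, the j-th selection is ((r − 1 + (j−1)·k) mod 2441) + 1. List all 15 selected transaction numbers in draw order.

1348, 1479, 1610, 1741, 1872, 2003, 2134, 2265, 2396, 86, 217, 348, 479, 610, 741

Selection 1: 1348
Selection 2: 1348 + 131 = 1479
Selection 3: 1479 + 131 = 1610
Selection 4: 1610 + 131 = 1741
Selection 5: 1741 + 131 = 1872
Selection 6: 1872 + 131 = 2003
Selection 7: 2003 + 131 = 2134
Selection 8: 2134 + 131 = 2265
Selection 9: 2265 + 131 = 2396
Selection 10: 2396 + 131 = 2527 → 2527 − 2441 = 86
Selection 11: 86 + 131 = 217
Selection 12: 217 + 131 = 348
Selection 13: 348 + 131 = 479
Selection 14: 479 + 131 = 610
Selection 15: 610 + 131 = 741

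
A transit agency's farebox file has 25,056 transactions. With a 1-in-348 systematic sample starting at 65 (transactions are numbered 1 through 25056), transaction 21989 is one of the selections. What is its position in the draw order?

k = 348
position = (21989 − 65)/348 + 1 = 21924/348 + 1 = 63 + 1 = 64

64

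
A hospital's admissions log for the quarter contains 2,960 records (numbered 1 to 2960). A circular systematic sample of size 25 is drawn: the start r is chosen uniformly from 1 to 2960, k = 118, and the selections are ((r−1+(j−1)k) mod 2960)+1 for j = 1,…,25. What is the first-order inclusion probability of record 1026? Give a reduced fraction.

5/592

For each position j, as r ranges over 1…2960 the j-th selection hits every record exactly once, so record 1026 is selected for exactly 25 of the 2960 starts.
Inclusion probability = 25/2960 = 5/592.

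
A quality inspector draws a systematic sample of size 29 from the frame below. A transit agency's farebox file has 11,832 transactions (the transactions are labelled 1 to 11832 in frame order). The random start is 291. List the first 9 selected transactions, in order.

291, 699, 1107, 1515, 1923, 2331, 2739, 3147, 3555

k = N/n = 11832/29 = 408
transaction 1: 291
transaction 2: 291 + 408 = 699
transaction 3: 699 + 408 = 1107
transaction 4: 1107 + 408 = 1515
transaction 5: 1515 + 408 = 1923
transaction 6: 1923 + 408 = 2331
transaction 7: 2331 + 408 = 2739
transaction 8: 2739 + 408 = 3147
transaction 9: 3147 + 408 = 3555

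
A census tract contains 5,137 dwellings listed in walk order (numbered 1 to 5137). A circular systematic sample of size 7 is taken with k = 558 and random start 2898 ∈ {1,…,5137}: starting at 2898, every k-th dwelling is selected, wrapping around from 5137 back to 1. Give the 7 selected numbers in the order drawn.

2898, 3456, 4014, 4572, 5130, 551, 1109

Selection 1: 2898
Selection 2: 2898 + 558 = 3456
Selection 3: 3456 + 558 = 4014
Selection 4: 4014 + 558 = 4572
Selection 5: 4572 + 558 = 5130
Selection 6: 5130 + 558 = 5688 → 5688 − 5137 = 551
Selection 7: 551 + 558 = 1109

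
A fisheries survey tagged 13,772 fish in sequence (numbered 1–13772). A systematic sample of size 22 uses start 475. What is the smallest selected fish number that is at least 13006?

k = 13772/22 = 626
Steps past start: ⌈(13006 − 475)/626⌉ = ⌈12531/626⌉ = 21
Selected fish: 475 + 21×626 = 13621

13621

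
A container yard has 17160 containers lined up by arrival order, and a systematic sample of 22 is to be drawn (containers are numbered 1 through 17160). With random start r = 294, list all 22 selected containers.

294, 1074, 1854, 2634, 3414, 4194, 4974, 5754, 6534, 7314, 8094, 8874, 9654, 10434, 11214, 11994, 12774, 13554, 14334, 15114, 15894, 16674

k = N/n = 17160/22 = 780
container 1: 294
container 2: 294 + 780 = 1074
container 3: 1074 + 780 = 1854
container 4: 1854 + 780 = 2634
container 5: 2634 + 780 = 3414
container 6: 3414 + 780 = 4194
container 7: 4194 + 780 = 4974
container 8: 4974 + 780 = 5754
container 9: 5754 + 780 = 6534
container 10: 6534 + 780 = 7314
container 11: 7314 + 780 = 8094
container 12: 8094 + 780 = 8874
container 13: 8874 + 780 = 9654
container 14: 9654 + 780 = 10434
container 15: 10434 + 780 = 11214
container 16: 11214 + 780 = 11994
container 17: 11994 + 780 = 12774
container 18: 12774 + 780 = 13554
container 19: 13554 + 780 = 14334
container 20: 14334 + 780 = 15114
container 21: 15114 + 780 = 15894
container 22: 15894 + 780 = 16674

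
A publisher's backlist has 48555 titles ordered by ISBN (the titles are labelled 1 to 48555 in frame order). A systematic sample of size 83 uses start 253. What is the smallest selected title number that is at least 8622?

9028

k = 48555/83 = 585
Steps past start: ⌈(8622 − 253)/585⌉ = ⌈8369/585⌉ = 15
Selected title: 253 + 15×585 = 9028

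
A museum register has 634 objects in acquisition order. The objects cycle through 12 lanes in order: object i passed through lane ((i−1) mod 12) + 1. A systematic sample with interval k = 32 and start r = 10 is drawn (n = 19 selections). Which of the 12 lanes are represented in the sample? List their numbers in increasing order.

Consecutive selections differ by k = 32, so their lane numbers differ by 32 mod 12 = 8.
gcd(32, 12) = 4, so the sample visits 12/4 = 3 distinct residues mod 12.
Start 10 is lane 10; the lanes hit are 2, 6, 10.

2, 6, 10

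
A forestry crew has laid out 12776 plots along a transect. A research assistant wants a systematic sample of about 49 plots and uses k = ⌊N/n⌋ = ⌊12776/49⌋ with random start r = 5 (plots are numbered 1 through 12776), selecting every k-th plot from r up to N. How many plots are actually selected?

50

k = ⌊12776/49⌋ = 260
Achieved size = ⌊(12776 − 5)/260⌋ + 1 = ⌊12771/260⌋ + 1 = 49 + 1 = 50
(last selection: 5 + 49×260 = 12745 ≤ 12776; next would be 13005 > 12776)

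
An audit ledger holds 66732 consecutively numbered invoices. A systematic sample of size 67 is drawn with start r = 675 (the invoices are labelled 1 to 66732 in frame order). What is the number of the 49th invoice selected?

k = 66732/67 = 996
49th selection = r + (49−1)·k = 675 + 48×996 = 675 + 47808 = 48483

48483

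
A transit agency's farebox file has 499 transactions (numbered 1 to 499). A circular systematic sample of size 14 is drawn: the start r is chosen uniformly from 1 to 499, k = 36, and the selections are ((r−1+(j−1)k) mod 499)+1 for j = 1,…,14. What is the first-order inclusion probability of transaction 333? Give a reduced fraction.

14/499

For each position j, as r ranges over 1…499 the j-th selection hits every transaction exactly once, so transaction 333 is selected for exactly 14 of the 499 starts.
Inclusion probability = 14/499.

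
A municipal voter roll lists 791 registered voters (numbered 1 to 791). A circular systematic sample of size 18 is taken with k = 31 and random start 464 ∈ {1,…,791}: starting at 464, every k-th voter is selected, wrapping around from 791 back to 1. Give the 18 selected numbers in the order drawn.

464, 495, 526, 557, 588, 619, 650, 681, 712, 743, 774, 14, 45, 76, 107, 138, 169, 200

Selection 1: 464
Selection 2: 464 + 31 = 495
Selection 3: 495 + 31 = 526
Selection 4: 526 + 31 = 557
Selection 5: 557 + 31 = 588
Selection 6: 588 + 31 = 619
Selection 7: 619 + 31 = 650
Selection 8: 650 + 31 = 681
Selection 9: 681 + 31 = 712
Selection 10: 712 + 31 = 743
Selection 11: 743 + 31 = 774
Selection 12: 774 + 31 = 805 → 805 − 791 = 14
Selection 13: 14 + 31 = 45
Selection 14: 45 + 31 = 76
Selection 15: 76 + 31 = 107
Selection 16: 107 + 31 = 138
Selection 17: 138 + 31 = 169
Selection 18: 169 + 31 = 200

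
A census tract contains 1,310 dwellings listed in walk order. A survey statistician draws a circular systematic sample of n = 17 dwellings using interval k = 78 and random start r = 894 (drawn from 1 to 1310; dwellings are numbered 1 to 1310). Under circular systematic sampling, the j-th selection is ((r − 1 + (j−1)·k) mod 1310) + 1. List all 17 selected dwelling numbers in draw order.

Selection 1: 894
Selection 2: 894 + 78 = 972
Selection 3: 972 + 78 = 1050
Selection 4: 1050 + 78 = 1128
Selection 5: 1128 + 78 = 1206
Selection 6: 1206 + 78 = 1284
Selection 7: 1284 + 78 = 1362 → 1362 − 1310 = 52
Selection 8: 52 + 78 = 130
Selection 9: 130 + 78 = 208
Selection 10: 208 + 78 = 286
Selection 11: 286 + 78 = 364
Selection 12: 364 + 78 = 442
Selection 13: 442 + 78 = 520
Selection 14: 520 + 78 = 598
Selection 15: 598 + 78 = 676
Selection 16: 676 + 78 = 754
Selection 17: 754 + 78 = 832

894, 972, 1050, 1128, 1206, 1284, 52, 130, 208, 286, 364, 442, 520, 598, 676, 754, 832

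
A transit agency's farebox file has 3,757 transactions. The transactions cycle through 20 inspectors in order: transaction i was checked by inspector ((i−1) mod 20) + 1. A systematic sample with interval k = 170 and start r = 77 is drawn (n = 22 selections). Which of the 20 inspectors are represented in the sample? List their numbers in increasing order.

Consecutive selections differ by k = 170, so their inspector numbers differ by 170 mod 20 = 10.
gcd(170, 20) = 10, so the sample visits 20/10 = 2 distinct residues mod 20.
Start 77 is inspector 17; the inspectors hit are 7, 17.

7, 17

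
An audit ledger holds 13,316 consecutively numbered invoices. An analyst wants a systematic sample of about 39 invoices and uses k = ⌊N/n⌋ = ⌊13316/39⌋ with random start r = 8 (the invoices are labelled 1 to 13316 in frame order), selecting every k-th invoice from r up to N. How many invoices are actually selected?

k = ⌊13316/39⌋ = 341
Achieved size = ⌊(13316 − 8)/341⌋ + 1 = ⌊13308/341⌋ + 1 = 39 + 1 = 40
(last selection: 8 + 39×341 = 13307 ≤ 13316; next would be 13648 > 13316)

40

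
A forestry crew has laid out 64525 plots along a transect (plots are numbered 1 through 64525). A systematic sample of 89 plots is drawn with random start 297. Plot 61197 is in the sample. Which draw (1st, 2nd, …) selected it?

k = 64525/89 = 725
position = (61197 − 297)/725 + 1 = 60900/725 + 1 = 84 + 1 = 85

85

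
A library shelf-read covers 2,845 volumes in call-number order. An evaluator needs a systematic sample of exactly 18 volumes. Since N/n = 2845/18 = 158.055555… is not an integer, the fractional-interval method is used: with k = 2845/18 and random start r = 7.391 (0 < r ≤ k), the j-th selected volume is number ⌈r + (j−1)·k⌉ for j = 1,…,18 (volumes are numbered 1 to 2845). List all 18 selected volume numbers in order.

j=1: r + 0k = 7.391 → ⌈·⌉ = 8
j=2: r + 1k = 165.446555… → ⌈·⌉ = 166
j=3: r + 2k = 323.502111… → ⌈·⌉ = 324
j=4: r + 3k = 481.557666… → ⌈·⌉ = 482
j=5: r + 4k = 639.613222… → ⌈·⌉ = 640
j=6: r + 5k = 797.668777… → ⌈·⌉ = 798
j=7: r + 6k = 955.724333… → ⌈·⌉ = 956
j=8: r + 7k = 1113.779888… → ⌈·⌉ = 1114
j=9: r + 8k = 1271.835444… → ⌈·⌉ = 1272
j=10: r + 9k = 1429.891 → ⌈·⌉ = 1430
j=11: r + 10k = 1587.946555… → ⌈·⌉ = 1588
j=12: r + 11k = 1746.002111… → ⌈·⌉ = 1747
j=13: r + 12k = 1904.057666… → ⌈·⌉ = 1905
j=14: r + 13k = 2062.113222… → ⌈·⌉ = 2063
j=15: r + 14k = 2220.168777… → ⌈·⌉ = 2221
j=16: r + 15k = 2378.224333… → ⌈·⌉ = 2379
j=17: r + 16k = 2536.279888… → ⌈·⌉ = 2537
j=18: r + 17k = 2694.335444… → ⌈·⌉ = 2695

8, 166, 324, 482, 640, 798, 956, 1114, 1272, 1430, 1588, 1747, 1905, 2063, 2221, 2379, 2537, 2695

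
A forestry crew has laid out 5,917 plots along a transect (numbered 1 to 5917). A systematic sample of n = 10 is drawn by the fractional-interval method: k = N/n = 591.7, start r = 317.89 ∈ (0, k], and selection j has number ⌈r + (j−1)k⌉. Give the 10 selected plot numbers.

318, 910, 1502, 2093, 2685, 3277, 3869, 4460, 5052, 5644

j=1: r + 0k = 317.89 → ⌈·⌉ = 318
j=2: r + 1k = 909.59 → ⌈·⌉ = 910
j=3: r + 2k = 1501.29 → ⌈·⌉ = 1502
j=4: r + 3k = 2092.99 → ⌈·⌉ = 2093
j=5: r + 4k = 2684.69 → ⌈·⌉ = 2685
j=6: r + 5k = 3276.39 → ⌈·⌉ = 3277
j=7: r + 6k = 3868.09 → ⌈·⌉ = 3869
j=8: r + 7k = 4459.79 → ⌈·⌉ = 4460
j=9: r + 8k = 5051.49 → ⌈·⌉ = 5052
j=10: r + 9k = 5643.19 → ⌈·⌉ = 5644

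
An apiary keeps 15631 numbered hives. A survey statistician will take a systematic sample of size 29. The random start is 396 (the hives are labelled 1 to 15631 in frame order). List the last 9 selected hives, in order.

11176, 11715, 12254, 12793, 13332, 13871, 14410, 14949, 15488

k = N/n = 15631/29 = 539
21st selection = 396 + 20×539 = 11176
22nd: 11176 + 539 = 11715
23rd: 11715 + 539 = 12254
24th: 12254 + 539 = 12793
25th: 12793 + 539 = 13332
26th: 13332 + 539 = 13871
27th: 13871 + 539 = 14410
28th: 14410 + 539 = 14949
29th: 14949 + 539 = 15488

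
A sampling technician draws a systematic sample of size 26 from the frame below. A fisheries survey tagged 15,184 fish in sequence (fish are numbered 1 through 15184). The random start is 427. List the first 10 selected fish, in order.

427, 1011, 1595, 2179, 2763, 3347, 3931, 4515, 5099, 5683

k = N/n = 15184/26 = 584
fish 1: 427
fish 2: 427 + 584 = 1011
fish 3: 1011 + 584 = 1595
fish 4: 1595 + 584 = 2179
fish 5: 2179 + 584 = 2763
fish 6: 2763 + 584 = 3347
fish 7: 3347 + 584 = 3931
fish 8: 3931 + 584 = 4515
fish 9: 4515 + 584 = 5099
fish 10: 5099 + 584 = 5683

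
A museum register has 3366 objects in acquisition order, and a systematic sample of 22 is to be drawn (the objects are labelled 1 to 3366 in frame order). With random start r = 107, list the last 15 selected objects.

k = N/n = 3366/22 = 153
8th selection = 107 + 7×153 = 1178
9th: 1178 + 153 = 1331
10th: 1331 + 153 = 1484
11th: 1484 + 153 = 1637
12th: 1637 + 153 = 1790
13th: 1790 + 153 = 1943
14th: 1943 + 153 = 2096
15th: 2096 + 153 = 2249
16th: 2249 + 153 = 2402
17th: 2402 + 153 = 2555
18th: 2555 + 153 = 2708
19th: 2708 + 153 = 2861
20th: 2861 + 153 = 3014
21st: 3014 + 153 = 3167
22nd: 3167 + 153 = 3320

1178, 1331, 1484, 1637, 1790, 1943, 2096, 2249, 2402, 2555, 2708, 2861, 3014, 3167, 3320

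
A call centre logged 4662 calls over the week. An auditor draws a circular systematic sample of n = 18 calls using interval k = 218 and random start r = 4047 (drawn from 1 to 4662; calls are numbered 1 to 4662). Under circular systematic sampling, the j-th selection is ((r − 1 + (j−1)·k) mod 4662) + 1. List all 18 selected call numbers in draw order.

Selection 1: 4047
Selection 2: 4047 + 218 = 4265
Selection 3: 4265 + 218 = 4483
Selection 4: 4483 + 218 = 4701 → 4701 − 4662 = 39
Selection 5: 39 + 218 = 257
Selection 6: 257 + 218 = 475
Selection 7: 475 + 218 = 693
Selection 8: 693 + 218 = 911
Selection 9: 911 + 218 = 1129
Selection 10: 1129 + 218 = 1347
Selection 11: 1347 + 218 = 1565
Selection 12: 1565 + 218 = 1783
Selection 13: 1783 + 218 = 2001
Selection 14: 2001 + 218 = 2219
Selection 15: 2219 + 218 = 2437
Selection 16: 2437 + 218 = 2655
Selection 17: 2655 + 218 = 2873
Selection 18: 2873 + 218 = 3091

4047, 4265, 4483, 39, 257, 475, 693, 911, 1129, 1347, 1565, 1783, 2001, 2219, 2437, 2655, 2873, 3091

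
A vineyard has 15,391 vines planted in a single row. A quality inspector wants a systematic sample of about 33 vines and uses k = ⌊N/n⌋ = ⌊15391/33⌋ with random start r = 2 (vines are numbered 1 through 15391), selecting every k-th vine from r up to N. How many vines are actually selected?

34

k = ⌊15391/33⌋ = 466
Achieved size = ⌊(15391 − 2)/466⌋ + 1 = ⌊15389/466⌋ + 1 = 33 + 1 = 34
(last selection: 2 + 33×466 = 15380 ≤ 15391; next would be 15846 > 15391)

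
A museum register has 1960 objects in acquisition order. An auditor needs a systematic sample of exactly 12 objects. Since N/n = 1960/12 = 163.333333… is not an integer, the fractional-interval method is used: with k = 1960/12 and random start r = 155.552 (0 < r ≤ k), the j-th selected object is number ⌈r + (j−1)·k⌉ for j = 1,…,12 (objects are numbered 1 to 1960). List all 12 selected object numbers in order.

j=1: r + 0k = 155.552 → ⌈·⌉ = 156
j=2: r + 1k = 318.885333… → ⌈·⌉ = 319
j=3: r + 2k = 482.218666… → ⌈·⌉ = 483
j=4: r + 3k = 645.552 → ⌈·⌉ = 646
j=5: r + 4k = 808.885333… → ⌈·⌉ = 809
j=6: r + 5k = 972.218666… → ⌈·⌉ = 973
j=7: r + 6k = 1135.552 → ⌈·⌉ = 1136
j=8: r + 7k = 1298.885333… → ⌈·⌉ = 1299
j=9: r + 8k = 1462.218666… → ⌈·⌉ = 1463
j=10: r + 9k = 1625.552 → ⌈·⌉ = 1626
j=11: r + 10k = 1788.885333… → ⌈·⌉ = 1789
j=12: r + 11k = 1952.218666… → ⌈·⌉ = 1953

156, 319, 483, 646, 809, 973, 1136, 1299, 1463, 1626, 1789, 1953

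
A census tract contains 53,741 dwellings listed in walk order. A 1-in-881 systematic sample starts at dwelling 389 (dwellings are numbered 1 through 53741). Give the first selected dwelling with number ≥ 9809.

k = 881
Steps past start: ⌈(9809 − 389)/881⌉ = ⌈9420/881⌉ = 11
Selected dwelling: 389 + 11×881 = 10080

10080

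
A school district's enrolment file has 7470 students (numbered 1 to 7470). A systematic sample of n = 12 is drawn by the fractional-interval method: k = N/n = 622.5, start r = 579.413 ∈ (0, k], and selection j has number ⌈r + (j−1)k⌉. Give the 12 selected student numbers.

580, 1202, 1825, 2447, 3070, 3692, 4315, 4937, 5560, 6182, 6805, 7427

j=1: r + 0k = 579.413 → ⌈·⌉ = 580
j=2: r + 1k = 1201.913 → ⌈·⌉ = 1202
j=3: r + 2k = 1824.413 → ⌈·⌉ = 1825
j=4: r + 3k = 2446.913 → ⌈·⌉ = 2447
j=5: r + 4k = 3069.413 → ⌈·⌉ = 3070
j=6: r + 5k = 3691.913 → ⌈·⌉ = 3692
j=7: r + 6k = 4314.413 → ⌈·⌉ = 4315
j=8: r + 7k = 4936.913 → ⌈·⌉ = 4937
j=9: r + 8k = 5559.413 → ⌈·⌉ = 5560
j=10: r + 9k = 6181.913 → ⌈·⌉ = 6182
j=11: r + 10k = 6804.413 → ⌈·⌉ = 6805
j=12: r + 11k = 7426.913 → ⌈·⌉ = 7427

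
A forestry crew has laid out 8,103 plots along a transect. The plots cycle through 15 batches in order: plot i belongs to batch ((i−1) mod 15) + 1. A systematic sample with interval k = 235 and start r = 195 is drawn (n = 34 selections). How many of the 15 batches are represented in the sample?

Consecutive selections differ by k = 235, so their batch numbers differ by 235 mod 15 = 10.
gcd(235, 15) = 5, so the sample visits 15/5 = 3 distinct residues mod 15.
Start 195 is batch 15; the batches hit are 5, 10, 15.

3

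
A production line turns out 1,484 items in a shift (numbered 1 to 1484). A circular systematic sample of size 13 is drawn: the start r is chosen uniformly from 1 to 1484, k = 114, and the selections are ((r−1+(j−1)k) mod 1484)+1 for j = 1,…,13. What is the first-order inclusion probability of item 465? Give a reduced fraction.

13/1484

For each position j, as r ranges over 1…1484 the j-th selection hits every item exactly once, so item 465 is selected for exactly 13 of the 1484 starts.
Inclusion probability = 13/1484.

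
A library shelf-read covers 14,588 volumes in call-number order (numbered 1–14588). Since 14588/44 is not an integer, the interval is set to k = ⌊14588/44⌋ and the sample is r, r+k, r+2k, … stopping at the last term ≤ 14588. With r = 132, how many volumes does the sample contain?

44

k = ⌊14588/44⌋ = 331
Achieved size = ⌊(14588 − 132)/331⌋ + 1 = ⌊14456/331⌋ + 1 = 43 + 1 = 44
(last selection: 132 + 43×331 = 14365 ≤ 14588; next would be 14696 > 14588)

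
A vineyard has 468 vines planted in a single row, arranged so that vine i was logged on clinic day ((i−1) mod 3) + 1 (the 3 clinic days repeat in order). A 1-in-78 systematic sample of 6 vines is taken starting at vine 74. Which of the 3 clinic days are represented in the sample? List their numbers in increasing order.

Consecutive selections differ by k = 78, so their clinic day numbers differ by 78 mod 3 = 0.
gcd(78, 3) = 3, so the sample visits 3/3 = 1 distinct residues mod 3.
Start 74 is clinic day 2; the clinic days hit are 2.

2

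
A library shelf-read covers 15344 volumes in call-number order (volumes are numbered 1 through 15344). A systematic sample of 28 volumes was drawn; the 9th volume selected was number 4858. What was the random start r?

k = 15344/28 = 548
r = 4858 − (9−1)×548 = 4858 − 4384 = 474

474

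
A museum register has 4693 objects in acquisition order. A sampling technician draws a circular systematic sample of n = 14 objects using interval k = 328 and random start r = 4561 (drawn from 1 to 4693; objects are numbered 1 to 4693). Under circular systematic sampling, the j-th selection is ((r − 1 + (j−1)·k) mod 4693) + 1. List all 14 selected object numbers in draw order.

Selection 1: 4561
Selection 2: 4561 + 328 = 4889 → 4889 − 4693 = 196
Selection 3: 196 + 328 = 524
Selection 4: 524 + 328 = 852
Selection 5: 852 + 328 = 1180
Selection 6: 1180 + 328 = 1508
Selection 7: 1508 + 328 = 1836
Selection 8: 1836 + 328 = 2164
Selection 9: 2164 + 328 = 2492
Selection 10: 2492 + 328 = 2820
Selection 11: 2820 + 328 = 3148
Selection 12: 3148 + 328 = 3476
Selection 13: 3476 + 328 = 3804
Selection 14: 3804 + 328 = 4132

4561, 196, 524, 852, 1180, 1508, 1836, 2164, 2492, 2820, 3148, 3476, 3804, 4132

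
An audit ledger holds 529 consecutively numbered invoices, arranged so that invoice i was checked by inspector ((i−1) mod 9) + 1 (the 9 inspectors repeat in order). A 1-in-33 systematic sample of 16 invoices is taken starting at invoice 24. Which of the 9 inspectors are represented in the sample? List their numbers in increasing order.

Consecutive selections differ by k = 33, so their inspector numbers differ by 33 mod 9 = 6.
gcd(33, 9) = 3, so the sample visits 9/3 = 3 distinct residues mod 9.
Start 24 is inspector 6; the inspectors hit are 3, 6, 9.

3, 6, 9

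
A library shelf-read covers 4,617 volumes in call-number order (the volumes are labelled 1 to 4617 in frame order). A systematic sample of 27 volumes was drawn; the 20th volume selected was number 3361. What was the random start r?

112

k = 4617/27 = 171
r = 3361 − (20−1)×171 = 3361 − 3249 = 112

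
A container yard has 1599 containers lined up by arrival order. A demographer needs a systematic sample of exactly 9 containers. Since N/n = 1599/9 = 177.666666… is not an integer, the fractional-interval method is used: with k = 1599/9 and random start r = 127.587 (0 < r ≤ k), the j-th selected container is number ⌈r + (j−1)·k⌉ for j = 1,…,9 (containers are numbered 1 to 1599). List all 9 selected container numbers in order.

128, 306, 483, 661, 839, 1016, 1194, 1372, 1549

j=1: r + 0k = 127.587 → ⌈·⌉ = 128
j=2: r + 1k = 305.253666… → ⌈·⌉ = 306
j=3: r + 2k = 482.920333… → ⌈·⌉ = 483
j=4: r + 3k = 660.587 → ⌈·⌉ = 661
j=5: r + 4k = 838.253666… → ⌈·⌉ = 839
j=6: r + 5k = 1015.920333… → ⌈·⌉ = 1016
j=7: r + 6k = 1193.587 → ⌈·⌉ = 1194
j=8: r + 7k = 1371.253666… → ⌈·⌉ = 1372
j=9: r + 8k = 1548.920333… → ⌈·⌉ = 1549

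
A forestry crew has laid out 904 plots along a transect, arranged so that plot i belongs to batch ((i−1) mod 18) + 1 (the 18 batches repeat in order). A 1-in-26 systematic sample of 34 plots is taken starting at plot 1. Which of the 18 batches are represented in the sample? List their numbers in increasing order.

1, 3, 5, 7, 9, 11, 13, 15, 17

Consecutive selections differ by k = 26, so their batch numbers differ by 26 mod 18 = 8.
gcd(26, 18) = 2, so the sample visits 18/2 = 9 distinct residues mod 18.
Start 1 is batch 1; the batches hit are 1, 3, 5, 7, 9, 11, 13, 15, 17.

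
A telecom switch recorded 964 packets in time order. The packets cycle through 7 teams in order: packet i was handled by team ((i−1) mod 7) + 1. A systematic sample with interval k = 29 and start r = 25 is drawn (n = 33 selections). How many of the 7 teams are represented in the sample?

7

Consecutive selections differ by k = 29, so their team numbers differ by 29 mod 7 = 1.
gcd(29, 7) = 1, so the sample visits 7/1 = 7 distinct residues mod 7.
Start 25 is team 4; the teams hit are 1, 2, 3, 4, 5, 6, 7.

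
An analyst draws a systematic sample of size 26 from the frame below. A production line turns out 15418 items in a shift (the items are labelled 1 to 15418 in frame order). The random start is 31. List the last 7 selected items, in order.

k = N/n = 15418/26 = 593
20th selection = 31 + 19×593 = 11298
21st: 11298 + 593 = 11891
22nd: 11891 + 593 = 12484
23rd: 12484 + 593 = 13077
24th: 13077 + 593 = 13670
25th: 13670 + 593 = 14263
26th: 14263 + 593 = 14856

11298, 11891, 12484, 13077, 13670, 14263, 14856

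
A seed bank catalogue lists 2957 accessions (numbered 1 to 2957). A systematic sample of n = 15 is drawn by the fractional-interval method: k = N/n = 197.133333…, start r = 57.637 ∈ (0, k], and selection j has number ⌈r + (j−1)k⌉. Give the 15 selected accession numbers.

j=1: r + 0k = 57.637 → ⌈·⌉ = 58
j=2: r + 1k = 254.770333… → ⌈·⌉ = 255
j=3: r + 2k = 451.903666… → ⌈·⌉ = 452
j=4: r + 3k = 649.037 → ⌈·⌉ = 650
j=5: r + 4k = 846.170333… → ⌈·⌉ = 847
j=6: r + 5k = 1043.303666… → ⌈·⌉ = 1044
j=7: r + 6k = 1240.437 → ⌈·⌉ = 1241
j=8: r + 7k = 1437.570333… → ⌈·⌉ = 1438
j=9: r + 8k = 1634.703666… → ⌈·⌉ = 1635
j=10: r + 9k = 1831.837 → ⌈·⌉ = 1832
j=11: r + 10k = 2028.970333… → ⌈·⌉ = 2029
j=12: r + 11k = 2226.103666… → ⌈·⌉ = 2227
j=13: r + 12k = 2423.237 → ⌈·⌉ = 2424
j=14: r + 13k = 2620.370333… → ⌈·⌉ = 2621
j=15: r + 14k = 2817.503666… → ⌈·⌉ = 2818

58, 255, 452, 650, 847, 1044, 1241, 1438, 1635, 1832, 2029, 2227, 2424, 2621, 2818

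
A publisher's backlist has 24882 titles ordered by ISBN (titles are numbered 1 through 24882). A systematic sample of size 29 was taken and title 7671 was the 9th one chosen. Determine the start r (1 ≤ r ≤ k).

k = 24882/29 = 858
r = 7671 − (9−1)×858 = 7671 − 6864 = 807

807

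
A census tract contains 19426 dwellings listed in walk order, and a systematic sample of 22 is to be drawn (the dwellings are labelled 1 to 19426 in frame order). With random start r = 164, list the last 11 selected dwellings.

k = N/n = 19426/22 = 883
12th selection = 164 + 11×883 = 9877
13th: 9877 + 883 = 10760
14th: 10760 + 883 = 11643
15th: 11643 + 883 = 12526
16th: 12526 + 883 = 13409
17th: 13409 + 883 = 14292
18th: 14292 + 883 = 15175
19th: 15175 + 883 = 16058
20th: 16058 + 883 = 16941
21st: 16941 + 883 = 17824
22nd: 17824 + 883 = 18707

9877, 10760, 11643, 12526, 13409, 14292, 15175, 16058, 16941, 17824, 18707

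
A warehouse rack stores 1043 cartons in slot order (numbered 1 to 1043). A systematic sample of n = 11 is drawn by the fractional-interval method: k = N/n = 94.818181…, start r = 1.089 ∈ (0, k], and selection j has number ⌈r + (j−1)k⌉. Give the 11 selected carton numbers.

j=1: r + 0k = 1.089 → ⌈·⌉ = 2
j=2: r + 1k = 95.907181… → ⌈·⌉ = 96
j=3: r + 2k = 190.725363… → ⌈·⌉ = 191
j=4: r + 3k = 285.543545… → ⌈·⌉ = 286
j=5: r + 4k = 380.361727… → ⌈·⌉ = 381
j=6: r + 5k = 475.179909… → ⌈·⌉ = 476
j=7: r + 6k = 569.998090… → ⌈·⌉ = 570
j=8: r + 7k = 664.816272… → ⌈·⌉ = 665
j=9: r + 8k = 759.634454… → ⌈·⌉ = 760
j=10: r + 9k = 854.452636… → ⌈·⌉ = 855
j=11: r + 10k = 949.270818… → ⌈·⌉ = 950

2, 96, 191, 286, 381, 476, 570, 665, 760, 855, 950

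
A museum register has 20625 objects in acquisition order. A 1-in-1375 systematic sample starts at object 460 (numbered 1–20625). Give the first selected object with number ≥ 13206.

14210

k = 1375
Steps past start: ⌈(13206 − 460)/1375⌉ = ⌈12746/1375⌉ = 10
Selected object: 460 + 10×1375 = 14210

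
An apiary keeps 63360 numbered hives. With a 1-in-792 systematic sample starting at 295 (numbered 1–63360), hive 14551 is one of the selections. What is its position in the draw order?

19

k = 792
position = (14551 − 295)/792 + 1 = 14256/792 + 1 = 18 + 1 = 19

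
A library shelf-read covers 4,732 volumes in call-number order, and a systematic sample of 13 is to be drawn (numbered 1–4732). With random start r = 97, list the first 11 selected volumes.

k = N/n = 4732/13 = 364
volume 1: 97
volume 2: 97 + 364 = 461
volume 3: 461 + 364 = 825
volume 4: 825 + 364 = 1189
volume 5: 1189 + 364 = 1553
volume 6: 1553 + 364 = 1917
volume 7: 1917 + 364 = 2281
volume 8: 2281 + 364 = 2645
volume 9: 2645 + 364 = 3009
volume 10: 3009 + 364 = 3373
volume 11: 3373 + 364 = 3737

97, 461, 825, 1189, 1553, 1917, 2281, 2645, 3009, 3373, 3737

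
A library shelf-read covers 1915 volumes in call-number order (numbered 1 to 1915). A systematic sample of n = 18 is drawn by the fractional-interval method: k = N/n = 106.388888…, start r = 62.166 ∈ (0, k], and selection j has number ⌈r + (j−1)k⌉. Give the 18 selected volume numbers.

63, 169, 275, 382, 488, 595, 701, 807, 914, 1020, 1127, 1233, 1339, 1446, 1552, 1658, 1765, 1871

j=1: r + 0k = 62.166 → ⌈·⌉ = 63
j=2: r + 1k = 168.554888… → ⌈·⌉ = 169
j=3: r + 2k = 274.943777… → ⌈·⌉ = 275
j=4: r + 3k = 381.332666… → ⌈·⌉ = 382
j=5: r + 4k = 487.721555… → ⌈·⌉ = 488
j=6: r + 5k = 594.110444… → ⌈·⌉ = 595
j=7: r + 6k = 700.499333… → ⌈·⌉ = 701
j=8: r + 7k = 806.888222… → ⌈·⌉ = 807
j=9: r + 8k = 913.277111… → ⌈·⌉ = 914
j=10: r + 9k = 1019.666 → ⌈·⌉ = 1020
j=11: r + 10k = 1126.054888… → ⌈·⌉ = 1127
j=12: r + 11k = 1232.443777… → ⌈·⌉ = 1233
j=13: r + 12k = 1338.832666… → ⌈·⌉ = 1339
j=14: r + 13k = 1445.221555… → ⌈·⌉ = 1446
j=15: r + 14k = 1551.610444… → ⌈·⌉ = 1552
j=16: r + 15k = 1657.999333… → ⌈·⌉ = 1658
j=17: r + 16k = 1764.388222… → ⌈·⌉ = 1765
j=18: r + 17k = 1870.777111… → ⌈·⌉ = 1871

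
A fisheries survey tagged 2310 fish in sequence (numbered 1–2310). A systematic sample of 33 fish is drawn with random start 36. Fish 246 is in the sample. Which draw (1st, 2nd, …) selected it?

4

k = 2310/33 = 70
position = (246 − 36)/70 + 1 = 210/70 + 1 = 3 + 1 = 4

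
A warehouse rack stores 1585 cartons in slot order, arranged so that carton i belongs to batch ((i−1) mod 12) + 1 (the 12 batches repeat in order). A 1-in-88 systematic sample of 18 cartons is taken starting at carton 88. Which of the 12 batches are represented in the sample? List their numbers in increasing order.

Consecutive selections differ by k = 88, so their batch numbers differ by 88 mod 12 = 4.
gcd(88, 12) = 4, so the sample visits 12/4 = 3 distinct residues mod 12.
Start 88 is batch 4; the batches hit are 4, 8, 12.

4, 8, 12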